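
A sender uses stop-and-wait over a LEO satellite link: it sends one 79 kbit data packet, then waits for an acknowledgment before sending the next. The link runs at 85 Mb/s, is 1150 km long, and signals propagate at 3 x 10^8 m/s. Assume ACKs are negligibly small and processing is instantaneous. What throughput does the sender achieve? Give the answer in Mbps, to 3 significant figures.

9.19 Mbps

t_tx = L/R = 79000/85000000 = 0.000929412 s.
t_prop = 1150000/300000000 = 0.00383333 s; RTT = 0.00766667 s.
Cycle = t_tx + RTT = 0.00859608 s.
Throughput = L / cycle = 79000 / 0.00859608 = 9.19 Mbps.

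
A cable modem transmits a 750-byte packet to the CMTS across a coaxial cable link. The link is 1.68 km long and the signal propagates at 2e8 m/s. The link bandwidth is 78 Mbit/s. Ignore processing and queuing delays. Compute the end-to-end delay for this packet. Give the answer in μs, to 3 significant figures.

L = 750 × 8 = 6000 bits.
Transmission delay = L/R = 6000 / 78000000 = 76.9231 μs.
Propagation delay = d/s = 1680 m / 200000000 m/s = 8.4 μs.
Total = 85.3 μs.

85.3 μs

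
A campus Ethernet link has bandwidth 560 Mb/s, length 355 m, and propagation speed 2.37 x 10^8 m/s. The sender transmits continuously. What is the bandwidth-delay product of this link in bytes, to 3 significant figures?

105 bytes

Propagation delay = 355 / 237000000 = 1.49789e-06 s.
BDP = R × t_prop = 560000000 × 1.49789e-06 = 838.819 bits.
In bytes: 838.819/8 = 105 bytes.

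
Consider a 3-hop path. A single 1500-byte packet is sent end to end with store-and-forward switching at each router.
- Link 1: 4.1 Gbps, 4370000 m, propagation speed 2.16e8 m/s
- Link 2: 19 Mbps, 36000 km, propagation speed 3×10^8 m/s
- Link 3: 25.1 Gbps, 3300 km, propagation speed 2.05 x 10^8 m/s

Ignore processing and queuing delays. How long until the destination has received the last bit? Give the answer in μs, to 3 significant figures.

157000 μs

L = 1500 × 8 = 12000 bits.
Transmission delays (L/R per hop): 2.92683, 631.579, 0.478088 μs; sum = 634.984 μs.
Propagation delays (d/s per hop): 20231.5, 120000, 16097.6 μs; sum = 156329 μs.
End-to-end = 157000 μs.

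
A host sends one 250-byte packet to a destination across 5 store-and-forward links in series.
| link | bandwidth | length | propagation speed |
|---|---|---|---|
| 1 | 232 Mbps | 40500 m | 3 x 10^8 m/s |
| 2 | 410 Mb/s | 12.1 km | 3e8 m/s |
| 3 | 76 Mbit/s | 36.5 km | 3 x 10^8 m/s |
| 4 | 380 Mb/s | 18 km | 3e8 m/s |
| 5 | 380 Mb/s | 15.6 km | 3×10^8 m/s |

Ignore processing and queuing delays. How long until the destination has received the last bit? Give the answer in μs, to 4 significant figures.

459.3 μs

L = 250 × 8 = 2000 bits.
Transmission delays (L/R per hop): 8.62069, 4.87805, 26.3158, 5.26316, 5.26316 μs; sum = 50.3408 μs.
Propagation delays (d/s per hop): 135, 40.3333, 121.667, 60, 52 μs; sum = 409 μs.
End-to-end = 459.3 μs.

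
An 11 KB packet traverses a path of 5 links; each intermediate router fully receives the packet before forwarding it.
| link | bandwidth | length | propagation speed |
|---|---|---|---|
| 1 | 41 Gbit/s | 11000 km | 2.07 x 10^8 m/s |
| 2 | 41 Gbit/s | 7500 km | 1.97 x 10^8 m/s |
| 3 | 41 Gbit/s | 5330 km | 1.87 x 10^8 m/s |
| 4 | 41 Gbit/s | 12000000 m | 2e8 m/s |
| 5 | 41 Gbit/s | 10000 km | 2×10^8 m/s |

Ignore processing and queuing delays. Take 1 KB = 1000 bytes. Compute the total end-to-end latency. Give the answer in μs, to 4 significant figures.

229700 μs

L = 88000 bits.
Transmission delay per hop = L/R = 88000/41000000000 = 2.14634 μs; 5 hops → 10.7317 μs.
Propagation delays (d/s per hop): 53140.1, 38071.1, 28502.7, 60000, 50000 μs; sum = 229714 μs.
End-to-end = 229700 μs.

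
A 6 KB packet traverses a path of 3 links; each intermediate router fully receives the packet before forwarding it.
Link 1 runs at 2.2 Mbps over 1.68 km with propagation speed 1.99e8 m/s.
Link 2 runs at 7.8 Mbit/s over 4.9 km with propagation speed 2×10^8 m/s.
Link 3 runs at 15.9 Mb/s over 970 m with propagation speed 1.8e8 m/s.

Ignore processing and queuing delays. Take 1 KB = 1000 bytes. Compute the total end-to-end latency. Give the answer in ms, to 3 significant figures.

31.0 ms

L = 48000 bits.
Transmission delays (L/R per hop): 21.8182, 6.15385, 3.01887 ms; sum = 30.9909 ms.
Propagation delays (d/s per hop): 0.00844221, 0.0245, 0.00538889 ms; sum = 0.0383311 ms.
End-to-end = 31.0 ms.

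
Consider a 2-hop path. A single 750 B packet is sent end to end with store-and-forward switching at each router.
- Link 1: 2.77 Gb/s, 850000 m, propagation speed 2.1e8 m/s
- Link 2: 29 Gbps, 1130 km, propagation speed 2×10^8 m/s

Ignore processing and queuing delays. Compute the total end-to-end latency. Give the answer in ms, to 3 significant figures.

L = 750 × 8 = 6000 bits.
Transmission delays (L/R per hop): 0.00216606, 0.000206897 ms; sum = 0.00237296 ms.
Propagation delays (d/s per hop): 4.04762, 5.65 ms; sum = 9.69762 ms.
End-to-end = 9.70 ms.

9.70 ms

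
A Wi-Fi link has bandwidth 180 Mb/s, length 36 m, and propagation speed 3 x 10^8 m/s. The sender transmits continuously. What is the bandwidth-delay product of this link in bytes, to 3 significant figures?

Propagation delay = 36 / 300000000 = 1.2e-07 s.
BDP = R × t_prop = 180000000 × 1.2e-07 = 21.6 bits.
In bytes: 21.6/8 = 2.70 bytes.

2.70 bytes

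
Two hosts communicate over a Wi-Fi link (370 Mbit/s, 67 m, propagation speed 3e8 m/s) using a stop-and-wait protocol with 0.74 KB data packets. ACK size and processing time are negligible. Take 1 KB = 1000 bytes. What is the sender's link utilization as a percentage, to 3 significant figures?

97.3 %

t_tx = L/R = 5920/370000000 = 1.6e-05 s.
t_prop = 67/300000000 = 2.23333e-07 s; RTT = 4.46667e-07 s.
Cycle = t_tx + RTT = 1.64467e-05 s.
Utilization = t_tx / cycle = 1.6e-05/1.64467e-05 = 97.3 %.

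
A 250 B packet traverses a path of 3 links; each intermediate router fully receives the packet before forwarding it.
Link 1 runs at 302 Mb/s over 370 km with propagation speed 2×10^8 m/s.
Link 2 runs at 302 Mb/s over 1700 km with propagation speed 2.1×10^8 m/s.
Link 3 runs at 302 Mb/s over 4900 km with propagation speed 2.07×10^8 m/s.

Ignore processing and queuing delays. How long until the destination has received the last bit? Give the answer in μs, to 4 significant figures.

L = 250 × 8 = 2000 bits.
Transmission delay per hop = L/R = 2000/302000000 = 6.62252 μs; 3 hops → 19.8675 μs.
Propagation delays (d/s per hop): 1850, 8095.24, 23671.5 μs; sum = 33616.7 μs.
End-to-end = 33640 μs.

33640 μs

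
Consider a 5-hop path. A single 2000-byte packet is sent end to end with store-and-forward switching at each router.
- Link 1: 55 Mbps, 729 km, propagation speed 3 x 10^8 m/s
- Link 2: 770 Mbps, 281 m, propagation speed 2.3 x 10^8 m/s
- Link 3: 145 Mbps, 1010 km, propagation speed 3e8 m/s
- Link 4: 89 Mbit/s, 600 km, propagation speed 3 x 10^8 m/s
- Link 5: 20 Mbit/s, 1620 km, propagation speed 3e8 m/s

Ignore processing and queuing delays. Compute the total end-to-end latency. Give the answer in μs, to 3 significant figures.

14600 μs

L = 2000 × 8 = 16000 bits.
Transmission delays (L/R per hop): 290.909, 20.7792, 110.345, 179.775, 800 μs; sum = 1401.81 μs.
Propagation delays (d/s per hop): 2430, 1.22174, 3366.67, 2000, 5400 μs; sum = 13197.9 μs.
End-to-end = 14600 μs.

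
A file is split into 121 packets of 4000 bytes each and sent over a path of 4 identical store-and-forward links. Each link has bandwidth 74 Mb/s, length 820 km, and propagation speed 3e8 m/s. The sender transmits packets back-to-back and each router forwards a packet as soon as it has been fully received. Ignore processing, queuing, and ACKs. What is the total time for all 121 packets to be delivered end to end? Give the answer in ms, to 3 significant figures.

64.6 ms

Per-hop transmission t_tx = L/R = 32000/74000000 = 0.432432 ms.
Per-hop propagation t_prop = 820000/300000000 = 2.73333 ms.
Pipeline fill: first packet needs 4·t_tx to clear all hops; remaining 120 packets each add one t_tx.
Total = (4+121-1)·t_tx + 4·t_prop = 124·0.432432 + 4·2.73333 = 64.6 ms.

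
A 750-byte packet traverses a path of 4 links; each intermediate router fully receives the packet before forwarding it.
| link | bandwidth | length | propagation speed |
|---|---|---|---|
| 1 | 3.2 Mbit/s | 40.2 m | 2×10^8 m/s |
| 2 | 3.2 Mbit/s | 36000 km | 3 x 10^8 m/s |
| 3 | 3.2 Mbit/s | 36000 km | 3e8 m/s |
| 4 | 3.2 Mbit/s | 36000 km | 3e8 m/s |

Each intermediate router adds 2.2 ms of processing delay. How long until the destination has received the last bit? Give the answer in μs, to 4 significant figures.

374100 μs

L = 750 × 8 = 6000 bits.
Transmission delay per hop = L/R = 6000/3200000 = 1875 μs; 4 hops → 7500 μs.
Propagation delays (d/s per hop): 0.201, 120000, 120000, 120000 μs; sum = 360000 μs.
Processing at 3 router(s): 3 × 2.2 ms = 6600 μs.
End-to-end = 374100 μs.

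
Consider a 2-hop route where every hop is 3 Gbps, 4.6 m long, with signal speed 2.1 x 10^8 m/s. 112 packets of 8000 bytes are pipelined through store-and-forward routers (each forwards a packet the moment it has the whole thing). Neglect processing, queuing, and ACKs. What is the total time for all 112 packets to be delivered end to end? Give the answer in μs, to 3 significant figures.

Per-hop transmission t_tx = L/R = 64000/3000000000 = 21.3333 μs.
Per-hop propagation t_prop = 4.6/210000000 = 0.0219048 μs.
Pipeline fill: first packet needs 2·t_tx to clear all hops; remaining 111 packets each add one t_tx.
Total = (2+112-1)·t_tx + 2·t_prop = 113·21.3333 + 2·0.0219048 = 2410 μs.

2410 μs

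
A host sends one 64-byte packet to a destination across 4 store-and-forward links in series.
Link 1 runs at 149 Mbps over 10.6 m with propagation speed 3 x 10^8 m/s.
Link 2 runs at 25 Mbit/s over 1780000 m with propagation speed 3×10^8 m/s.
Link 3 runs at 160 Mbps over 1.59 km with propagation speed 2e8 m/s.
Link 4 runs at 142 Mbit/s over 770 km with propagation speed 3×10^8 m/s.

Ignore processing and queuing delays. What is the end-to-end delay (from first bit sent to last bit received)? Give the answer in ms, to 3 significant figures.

L = 64 × 8 = 512 bits.
Transmission delays (L/R per hop): 0.00343624, 0.02048, 0.0032, 0.00360563 ms; sum = 0.0307219 ms.
Propagation delays (d/s per hop): 3.53333e-05, 5.93333, 0.00795, 2.56667 ms; sum = 8.50799 ms.
End-to-end = 8.54 ms.

8.54 ms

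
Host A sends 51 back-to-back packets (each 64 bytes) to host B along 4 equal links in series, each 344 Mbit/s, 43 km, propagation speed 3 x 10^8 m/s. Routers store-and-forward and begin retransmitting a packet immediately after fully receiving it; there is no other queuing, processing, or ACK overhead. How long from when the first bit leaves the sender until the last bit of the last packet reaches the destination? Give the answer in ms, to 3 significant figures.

0.654 ms

Per-hop transmission t_tx = L/R = 512/344000000 = 0.00148837 ms.
Per-hop propagation t_prop = 43000/300000000 = 0.143333 ms.
Pipeline fill: first packet needs 4·t_tx to clear all hops; remaining 50 packets each add one t_tx.
Total = (4+51-1)·t_tx + 4·t_prop = 54·0.00148837 + 4·0.143333 = 0.654 ms.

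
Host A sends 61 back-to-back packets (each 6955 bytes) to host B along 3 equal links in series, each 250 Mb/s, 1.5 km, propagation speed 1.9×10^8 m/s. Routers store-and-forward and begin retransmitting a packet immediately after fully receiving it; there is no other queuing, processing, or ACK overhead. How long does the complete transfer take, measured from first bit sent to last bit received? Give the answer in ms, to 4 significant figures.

14.04 ms

Per-hop transmission t_tx = L/R = 55640/250000000 = 0.22256 ms.
Per-hop propagation t_prop = 1500/190000000 = 0.00789474 ms.
Pipeline fill: first packet needs 3·t_tx to clear all hops; remaining 60 packets each add one t_tx.
Total = (3+61-1)·t_tx + 3·t_prop = 63·0.22256 + 3·0.00789474 = 14.04 ms.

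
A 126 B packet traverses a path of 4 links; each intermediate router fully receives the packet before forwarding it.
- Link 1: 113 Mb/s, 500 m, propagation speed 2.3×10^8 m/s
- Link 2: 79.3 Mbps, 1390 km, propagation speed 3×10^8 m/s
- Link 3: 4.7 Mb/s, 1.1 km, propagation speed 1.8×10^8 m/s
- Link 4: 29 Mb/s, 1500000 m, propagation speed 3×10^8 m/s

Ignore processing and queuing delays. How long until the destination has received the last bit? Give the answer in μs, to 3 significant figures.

L = 126 × 8 = 1008 bits.
Transmission delays (L/R per hop): 8.92035, 12.7112, 214.468, 34.7586 μs; sum = 270.858 μs.
Propagation delays (d/s per hop): 2.17391, 4633.33, 6.11111, 5000 μs; sum = 9641.62 μs.
End-to-end = 9910 μs.

9910 μs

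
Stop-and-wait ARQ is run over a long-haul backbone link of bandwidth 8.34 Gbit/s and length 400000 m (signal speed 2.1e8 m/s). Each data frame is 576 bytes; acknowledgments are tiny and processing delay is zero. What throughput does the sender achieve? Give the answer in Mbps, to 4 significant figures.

1.209 Mbps

t_tx = L/R = 4608/8340000000 = 5.52518e-07 s.
t_prop = 400000/210000000 = 0.00190476 s; RTT = 0.00380952 s.
Cycle = t_tx + RTT = 0.00381008 s.
Throughput = L / cycle = 4608 / 0.00381008 = 1.209 Mbps.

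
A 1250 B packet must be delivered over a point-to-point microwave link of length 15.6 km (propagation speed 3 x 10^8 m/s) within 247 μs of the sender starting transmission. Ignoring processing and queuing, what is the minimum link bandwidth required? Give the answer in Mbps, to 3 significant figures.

51.3 Mbps

L = 10000 bits.
Propagation delay = 15600 / 300000000 = 52 μs.
Transmission budget = 247 − 52 = 195 μs.
R ≥ L / t_tx = 10000 bits / 0.000195 s = 51.3 Mbps.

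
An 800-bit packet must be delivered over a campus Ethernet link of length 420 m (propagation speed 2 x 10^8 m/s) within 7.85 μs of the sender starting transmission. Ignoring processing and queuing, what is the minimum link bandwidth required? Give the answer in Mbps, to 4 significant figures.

Propagation delay = 420 / 200000000 = 2.1 μs.
Transmission budget = 7.85 − 2.1 = 5.75 μs.
R ≥ L / t_tx = 800 bits / 5.75e-06 s = 139.1 Mbps.

139.1 Mbps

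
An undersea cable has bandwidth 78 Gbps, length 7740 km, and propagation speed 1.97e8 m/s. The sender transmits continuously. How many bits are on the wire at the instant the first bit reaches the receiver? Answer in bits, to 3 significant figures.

3060000000 bits

Propagation delay = 7740000 / 197000000 = 0.0392893 s.
BDP = R × t_prop = 78000000000 × 0.0392893 = 3064570000 bits.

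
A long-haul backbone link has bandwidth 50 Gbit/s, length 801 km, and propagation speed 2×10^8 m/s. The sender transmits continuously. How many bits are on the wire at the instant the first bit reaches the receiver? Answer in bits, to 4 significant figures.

Propagation delay = 801000 / 200000000 = 0.004005 s.
BDP = R × t_prop = 50000000000 × 0.004005 = 200250000 bits.

200300000 bits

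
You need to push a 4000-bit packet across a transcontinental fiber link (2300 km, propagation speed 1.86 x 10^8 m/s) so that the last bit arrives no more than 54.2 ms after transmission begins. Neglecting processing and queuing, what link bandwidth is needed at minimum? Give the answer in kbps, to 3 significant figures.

95.6 kbps

Propagation delay = 2300000 / 186000000 = 12.3656 ms.
Transmission budget = 54.2 − 12.3656 = 41.8344 ms.
R ≥ L / t_tx = 4000 bits / 0.0418344 s = 95.6 kbps.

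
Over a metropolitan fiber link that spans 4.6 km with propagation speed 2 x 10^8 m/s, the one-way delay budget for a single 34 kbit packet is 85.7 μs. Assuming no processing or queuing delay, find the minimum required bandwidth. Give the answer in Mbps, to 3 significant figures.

Propagation delay = 4600 / 200000000 = 23 μs.
Transmission budget = 85.7 − 23 = 62.7 μs.
R ≥ L / t_tx = 34000 bits / 6.27e-05 s = 542 Mbps.

542 Mbps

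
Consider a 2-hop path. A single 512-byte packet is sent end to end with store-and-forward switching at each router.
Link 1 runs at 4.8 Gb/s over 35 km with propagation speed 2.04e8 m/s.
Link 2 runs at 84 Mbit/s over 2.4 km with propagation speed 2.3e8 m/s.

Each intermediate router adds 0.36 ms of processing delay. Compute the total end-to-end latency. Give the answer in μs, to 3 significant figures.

L = 512 × 8 = 4096 bits.
Transmission delays (L/R per hop): 0.853333, 48.7619 μs; sum = 49.6152 μs.
Propagation delays (d/s per hop): 171.569, 10.4348 μs; sum = 182.003 μs.
Processing at 1 router(s): 1 × 0.36 ms = 360 μs.
End-to-end = 592 μs.

592 μs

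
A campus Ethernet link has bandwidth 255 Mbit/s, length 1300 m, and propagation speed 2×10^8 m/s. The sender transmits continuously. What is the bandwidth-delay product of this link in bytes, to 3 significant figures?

207 bytes

Propagation delay = 1300 / 200000000 = 6.5e-06 s.
BDP = R × t_prop = 255000000 × 6.5e-06 = 1657.5 bits.
In bytes: 1657.5/8 = 207 bytes.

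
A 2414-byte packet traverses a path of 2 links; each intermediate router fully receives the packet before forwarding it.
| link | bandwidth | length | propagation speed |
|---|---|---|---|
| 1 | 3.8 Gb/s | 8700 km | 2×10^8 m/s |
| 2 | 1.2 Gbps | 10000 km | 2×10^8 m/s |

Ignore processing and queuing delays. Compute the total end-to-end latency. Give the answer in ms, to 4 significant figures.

93.52 ms

L = 2414 × 8 = 19312 bits.
Transmission delays (L/R per hop): 0.00508211, 0.0160933 ms; sum = 0.0211754 ms.
Propagation delays (d/s per hop): 43.5, 50 ms; sum = 93.5 ms.
End-to-end = 93.52 ms.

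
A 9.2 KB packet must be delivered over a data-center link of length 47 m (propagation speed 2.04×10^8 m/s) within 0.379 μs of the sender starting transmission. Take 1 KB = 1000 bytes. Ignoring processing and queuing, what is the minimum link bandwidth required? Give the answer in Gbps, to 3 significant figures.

L = 73600 bits.
Propagation delay = 47 / 204000000 = 0.230392 μs.
Transmission budget = 0.379 − 0.230392 = 0.148608 μs.
R ≥ L / t_tx = 73600 bits / 1.48608e-07 s = 495 Gbps.

495 Gbps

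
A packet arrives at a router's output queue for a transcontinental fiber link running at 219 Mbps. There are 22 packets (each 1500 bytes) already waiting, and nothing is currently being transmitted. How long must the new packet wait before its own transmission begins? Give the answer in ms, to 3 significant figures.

Each queued packet: L/R = 12000/219000000 = 0.0547945 ms.
22 queued → 1.20548 ms.
Queuing delay = 1.21 ms.

1.21 ms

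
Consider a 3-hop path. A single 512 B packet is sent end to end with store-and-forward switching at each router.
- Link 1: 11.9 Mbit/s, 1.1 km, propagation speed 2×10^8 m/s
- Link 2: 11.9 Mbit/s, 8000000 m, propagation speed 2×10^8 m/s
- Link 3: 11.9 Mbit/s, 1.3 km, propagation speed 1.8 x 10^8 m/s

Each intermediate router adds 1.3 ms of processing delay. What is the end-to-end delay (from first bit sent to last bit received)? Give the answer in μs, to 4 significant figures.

43650 μs

L = 512 × 8 = 4096 bits.
Transmission delay per hop = L/R = 4096/11900000 = 344.202 μs; 3 hops → 1032.61 μs.
Propagation delays (d/s per hop): 5.5, 40000, 7.22222 μs; sum = 40012.7 μs.
Processing at 2 router(s): 2 × 1.3 ms = 2600 μs.
End-to-end = 43650 μs.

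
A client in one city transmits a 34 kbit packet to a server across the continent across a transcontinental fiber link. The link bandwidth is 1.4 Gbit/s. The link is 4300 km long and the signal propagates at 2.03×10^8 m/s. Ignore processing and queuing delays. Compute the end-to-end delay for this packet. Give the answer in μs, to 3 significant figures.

21200 μs

L = 34000 bits.
Transmission delay = L/R = 34000 / 1400000000 = 24.2857 μs.
Propagation delay = d/s = 4300000 m / 2.03e+08 m/s = 21182.3 μs.
Total = 21200 μs.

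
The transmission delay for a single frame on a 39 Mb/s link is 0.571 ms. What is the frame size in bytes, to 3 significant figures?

L = R × t_tx = 39000000 b/s × 0.000571 s = 22269 bits.
In bytes: 22269 / 8 = 2780 bytes.

2780 bytes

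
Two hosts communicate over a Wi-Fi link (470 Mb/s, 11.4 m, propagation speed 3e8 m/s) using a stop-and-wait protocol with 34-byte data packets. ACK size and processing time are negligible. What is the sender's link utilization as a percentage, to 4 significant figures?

88.39 %

t_tx = L/R = 272/470000000 = 5.78723e-07 s.
t_prop = 11.4/300000000 = 3.8e-08 s; RTT = 7.6e-08 s.
Cycle = t_tx + RTT = 6.54723e-07 s.
Utilization = t_tx / cycle = 5.78723e-07/6.54723e-07 = 88.39 %.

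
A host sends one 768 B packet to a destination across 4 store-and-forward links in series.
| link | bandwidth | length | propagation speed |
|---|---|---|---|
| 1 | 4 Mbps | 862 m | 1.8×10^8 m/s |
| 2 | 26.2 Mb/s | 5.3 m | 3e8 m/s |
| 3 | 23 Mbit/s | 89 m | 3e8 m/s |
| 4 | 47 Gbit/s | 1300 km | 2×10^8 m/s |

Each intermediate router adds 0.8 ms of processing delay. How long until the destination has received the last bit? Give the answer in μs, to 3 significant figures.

10900 μs

L = 768 × 8 = 6144 bits.
Transmission delays (L/R per hop): 1536, 234.504, 267.13, 0.130723 μs; sum = 2037.76 μs.
Propagation delays (d/s per hop): 4.78889, 0.0176667, 0.296667, 6500 μs; sum = 6505.1 μs.
Processing at 3 router(s): 3 × 0.8 ms = 2400 μs.
End-to-end = 10900 μs.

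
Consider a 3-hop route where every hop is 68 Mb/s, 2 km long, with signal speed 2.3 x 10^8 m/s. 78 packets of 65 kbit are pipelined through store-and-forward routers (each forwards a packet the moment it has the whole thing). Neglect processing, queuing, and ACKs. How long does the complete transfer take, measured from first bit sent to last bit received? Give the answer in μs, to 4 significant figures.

76500 μs

Per-hop transmission t_tx = L/R = 65000/68000000 = 955.882 μs.
Per-hop propagation t_prop = 2000/2.3e+08 = 8.69565 μs.
Pipeline fill: first packet needs 3·t_tx to clear all hops; remaining 77 packets each add one t_tx.
Total = (3+78-1)·t_tx + 3·t_prop = 80·955.882 + 3·8.69565 = 76500 μs.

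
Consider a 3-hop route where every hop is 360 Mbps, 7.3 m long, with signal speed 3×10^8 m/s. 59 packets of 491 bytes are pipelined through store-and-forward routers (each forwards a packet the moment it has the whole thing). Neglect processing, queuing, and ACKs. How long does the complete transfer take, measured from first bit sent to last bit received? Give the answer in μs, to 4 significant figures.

665.7 μs

Per-hop transmission t_tx = L/R = 3928/360000000 = 10.9111 μs.
Per-hop propagation t_prop = 7.3/300000000 = 0.0243333 μs.
Pipeline fill: first packet needs 3·t_tx to clear all hops; remaining 58 packets each add one t_tx.
Total = (3+59-1)·t_tx + 3·t_prop = 61·10.9111 + 3·0.0243333 = 665.7 μs.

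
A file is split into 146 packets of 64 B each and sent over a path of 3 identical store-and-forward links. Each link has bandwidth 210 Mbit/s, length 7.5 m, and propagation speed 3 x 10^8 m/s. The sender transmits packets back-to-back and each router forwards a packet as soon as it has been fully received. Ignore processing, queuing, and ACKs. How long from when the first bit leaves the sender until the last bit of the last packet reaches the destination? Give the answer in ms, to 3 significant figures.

Per-hop transmission t_tx = L/R = 512/210000000 = 0.0024381 ms.
Per-hop propagation t_prop = 7.5/300000000 = 2.5e-05 ms.
Pipeline fill: first packet needs 3·t_tx to clear all hops; remaining 145 packets each add one t_tx.
Total = (3+146-1)·t_tx + 3·t_prop = 148·0.0024381 + 3·2.5e-05 = 0.361 ms.

0.361 ms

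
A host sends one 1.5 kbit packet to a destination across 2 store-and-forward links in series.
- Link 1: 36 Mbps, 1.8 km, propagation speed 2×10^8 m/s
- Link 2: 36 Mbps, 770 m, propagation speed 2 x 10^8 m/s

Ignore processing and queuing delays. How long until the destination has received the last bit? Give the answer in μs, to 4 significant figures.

96.18 μs

L = 1500 bits.
Transmission delay per hop = L/R = 1500/36000000 = 41.6667 μs; 2 hops → 83.3333 μs.
Propagation delays (d/s per hop): 9, 3.85 μs; sum = 12.85 μs.
End-to-end = 96.18 μs.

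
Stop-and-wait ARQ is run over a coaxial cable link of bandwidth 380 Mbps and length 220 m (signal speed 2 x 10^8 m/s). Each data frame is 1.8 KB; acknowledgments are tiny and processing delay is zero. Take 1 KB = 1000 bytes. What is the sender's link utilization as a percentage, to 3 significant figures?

94.5 %

t_tx = L/R = 14400/380000000 = 3.78947e-05 s.
t_prop = 220/200000000 = 1.1e-06 s; RTT = 2.2e-06 s.
Cycle = t_tx + RTT = 4.00947e-05 s.
Utilization = t_tx / cycle = 3.78947e-05/4.00947e-05 = 94.5 %.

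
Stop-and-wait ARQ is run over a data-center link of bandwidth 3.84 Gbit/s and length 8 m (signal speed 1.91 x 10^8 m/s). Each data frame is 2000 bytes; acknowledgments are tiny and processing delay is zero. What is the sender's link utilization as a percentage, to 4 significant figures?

t_tx = L/R = 16000/3840000000 = 4.16667e-06 s.
t_prop = 8/191000000 = 4.18848e-08 s; RTT = 8.37696e-08 s.
Cycle = t_tx + RTT = 4.25044e-06 s.
Utilization = t_tx / cycle = 4.16667e-06/4.25044e-06 = 98.03 %.

98.03 %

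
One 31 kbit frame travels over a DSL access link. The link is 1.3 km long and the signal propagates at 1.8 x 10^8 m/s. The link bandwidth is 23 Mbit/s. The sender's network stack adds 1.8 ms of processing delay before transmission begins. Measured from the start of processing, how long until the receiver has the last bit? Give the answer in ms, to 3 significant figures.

L = 31000 bits.
Transmission delay = L/R = 31000 / 23000000 = 1.34783 ms.
Propagation delay = d/s = 1300 m / 180000000 m/s = 0.00722222 ms.
Plus processing delay 1.8 ms = 1.8 ms.
Total = 3.16 ms.

3.16 ms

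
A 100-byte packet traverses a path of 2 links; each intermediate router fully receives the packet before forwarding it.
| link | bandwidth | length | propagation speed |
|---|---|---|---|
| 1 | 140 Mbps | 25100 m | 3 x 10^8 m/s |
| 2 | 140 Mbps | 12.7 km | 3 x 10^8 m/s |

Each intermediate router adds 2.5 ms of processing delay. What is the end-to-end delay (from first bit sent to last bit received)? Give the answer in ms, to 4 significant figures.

2.637 ms

L = 100 × 8 = 800 bits.
Transmission delay per hop = L/R = 800/140000000 = 0.00571429 ms; 2 hops → 0.0114286 ms.
Propagation delays (d/s per hop): 0.0836667, 0.0423333 ms; sum = 0.126 ms.
Processing at 1 router(s): 1 × 2.5 ms = 2.5 ms.
End-to-end = 2.637 ms.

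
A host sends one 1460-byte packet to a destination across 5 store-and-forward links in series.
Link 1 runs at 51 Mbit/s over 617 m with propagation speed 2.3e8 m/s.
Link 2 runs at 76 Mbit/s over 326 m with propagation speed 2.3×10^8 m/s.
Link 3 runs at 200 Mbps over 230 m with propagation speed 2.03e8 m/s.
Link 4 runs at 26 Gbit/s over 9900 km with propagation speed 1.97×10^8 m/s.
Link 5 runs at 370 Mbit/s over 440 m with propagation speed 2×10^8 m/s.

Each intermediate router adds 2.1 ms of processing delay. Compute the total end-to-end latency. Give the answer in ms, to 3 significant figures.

59.1 ms

L = 1460 × 8 = 11680 bits.
Transmission delays (L/R per hop): 0.22902, 0.153684, 0.0584, 0.000449231, 0.0315676 ms; sum = 0.473121 ms.
Propagation delays (d/s per hop): 0.00268261, 0.00141739, 0.001133, 50.2538, 0.0022 ms; sum = 50.2612 ms.
Processing at 4 router(s): 4 × 2.1 ms = 8.4 ms.
End-to-end = 59.1 ms.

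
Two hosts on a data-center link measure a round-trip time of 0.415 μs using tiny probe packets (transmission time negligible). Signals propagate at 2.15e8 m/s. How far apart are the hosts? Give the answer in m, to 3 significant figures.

One-way propagation = RTT/2 = 0.2075 μs.
d = s × t = 215000000 × 2.075e-07 = 44.6 m.

44.6 m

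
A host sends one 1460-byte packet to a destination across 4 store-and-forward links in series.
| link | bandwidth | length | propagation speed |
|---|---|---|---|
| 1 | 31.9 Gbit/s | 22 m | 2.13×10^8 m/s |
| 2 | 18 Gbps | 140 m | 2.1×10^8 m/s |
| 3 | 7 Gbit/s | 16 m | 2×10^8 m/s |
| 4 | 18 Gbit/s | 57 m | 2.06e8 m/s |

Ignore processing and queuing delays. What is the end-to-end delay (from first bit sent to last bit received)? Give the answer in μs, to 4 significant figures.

L = 1460 × 8 = 11680 bits.
Transmission delays (L/R per hop): 0.366144, 0.648889, 1.66857, 0.648889 μs; sum = 3.33249 μs.
Propagation delays (d/s per hop): 0.103286, 0.666667, 0.08, 0.276699 μs; sum = 1.12665 μs.
End-to-end = 4.459 μs.

4.459 μs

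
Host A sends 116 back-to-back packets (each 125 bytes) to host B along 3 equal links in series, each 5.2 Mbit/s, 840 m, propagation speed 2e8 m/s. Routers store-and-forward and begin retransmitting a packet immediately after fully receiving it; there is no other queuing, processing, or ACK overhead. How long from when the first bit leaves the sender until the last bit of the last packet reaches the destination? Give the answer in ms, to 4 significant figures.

22.70 ms

Per-hop transmission t_tx = L/R = 1000/5200000 = 0.192308 ms.
Per-hop propagation t_prop = 840/200000000 = 0.0042 ms.
Pipeline fill: first packet needs 3·t_tx to clear all hops; remaining 115 packets each add one t_tx.
Total = (3+116-1)·t_tx + 3·t_prop = 118·0.192308 + 3·0.0042 = 22.70 ms.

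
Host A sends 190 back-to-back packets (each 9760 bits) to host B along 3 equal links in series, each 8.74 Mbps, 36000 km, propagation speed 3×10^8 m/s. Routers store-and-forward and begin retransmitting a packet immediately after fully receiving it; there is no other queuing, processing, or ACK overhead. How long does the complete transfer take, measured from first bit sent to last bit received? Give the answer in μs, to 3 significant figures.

Per-hop transmission t_tx = L/R = 9760/8740000 = 1116.7 μs.
Per-hop propagation t_prop = 36000000/300000000 = 120000 μs.
Pipeline fill: first packet needs 3·t_tx to clear all hops; remaining 189 packets each add one t_tx.
Total = (3+190-1)·t_tx + 3·t_prop = 192·1116.7 + 3·120000 = 574000 μs.

574000 μs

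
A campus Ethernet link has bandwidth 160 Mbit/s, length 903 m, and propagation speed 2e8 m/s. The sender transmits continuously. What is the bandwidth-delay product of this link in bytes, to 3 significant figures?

90.3 bytes

Propagation delay = 903 / 200000000 = 4.515e-06 s.
BDP = R × t_prop = 160000000 × 4.515e-06 = 722.4 bits.
In bytes: 722.4/8 = 90.3 bytes.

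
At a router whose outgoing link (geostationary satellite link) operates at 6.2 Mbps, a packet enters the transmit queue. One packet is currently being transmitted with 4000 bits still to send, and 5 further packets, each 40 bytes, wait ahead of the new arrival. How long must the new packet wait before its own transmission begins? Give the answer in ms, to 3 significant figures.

0.903 ms

Each queued packet: L/R = 320/6200000 = 0.0516129 ms.
5 queued → 0.258065 ms.
Plus remaining 4000 bits of current packet: 0.645161 ms.
Queuing delay = 0.903 ms.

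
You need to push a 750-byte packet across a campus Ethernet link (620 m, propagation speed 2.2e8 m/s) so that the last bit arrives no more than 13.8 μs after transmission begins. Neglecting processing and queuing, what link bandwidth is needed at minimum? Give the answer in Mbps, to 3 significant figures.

546 Mbps

L = 6000 bits.
Propagation delay = 620 / 2.2e+08 = 2.81818 μs.
Transmission budget = 13.8 − 2.81818 = 10.9818 μs.
R ≥ L / t_tx = 6000 bits / 1.09818e-05 s = 546 Mbps.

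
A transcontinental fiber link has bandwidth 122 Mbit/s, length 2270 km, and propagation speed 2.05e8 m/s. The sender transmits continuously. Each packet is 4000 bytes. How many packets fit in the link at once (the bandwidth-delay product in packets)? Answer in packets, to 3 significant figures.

42.2 packets

Propagation delay = 2270000 / 2.05e+08 = 0.0110732 s.
BDP = R × t_prop = 122000000 × 0.0110732 = 1350930 bits.
In packets of 32000 bits: 42.2 packets.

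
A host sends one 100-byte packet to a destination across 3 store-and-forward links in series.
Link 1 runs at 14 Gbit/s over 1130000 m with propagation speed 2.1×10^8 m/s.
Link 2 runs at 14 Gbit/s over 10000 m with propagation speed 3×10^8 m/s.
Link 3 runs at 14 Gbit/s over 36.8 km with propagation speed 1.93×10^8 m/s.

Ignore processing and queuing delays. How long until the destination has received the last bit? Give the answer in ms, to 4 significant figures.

L = 100 × 8 = 800 bits.
Transmission delay per hop = L/R = 800/14000000000 = 5.71429e-05 ms; 3 hops → 0.000171429 ms.
Propagation delays (d/s per hop): 5.38095, 0.0333333, 0.190674 ms; sum = 5.60496 ms.
End-to-end = 5.605 ms.

5.605 ms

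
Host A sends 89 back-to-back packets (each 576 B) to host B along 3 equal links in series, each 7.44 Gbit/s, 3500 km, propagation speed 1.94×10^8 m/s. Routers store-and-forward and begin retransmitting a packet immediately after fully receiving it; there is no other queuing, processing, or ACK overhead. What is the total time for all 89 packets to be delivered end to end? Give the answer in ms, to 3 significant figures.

54.2 ms

Per-hop transmission t_tx = L/R = 4608/7440000000 = 0.000619355 ms.
Per-hop propagation t_prop = 3500000/194000000 = 18.0412 ms.
Pipeline fill: first packet needs 3·t_tx to clear all hops; remaining 88 packets each add one t_tx.
Total = (3+89-1)·t_tx + 3·t_prop = 91·0.000619355 + 3·18.0412 = 54.2 ms.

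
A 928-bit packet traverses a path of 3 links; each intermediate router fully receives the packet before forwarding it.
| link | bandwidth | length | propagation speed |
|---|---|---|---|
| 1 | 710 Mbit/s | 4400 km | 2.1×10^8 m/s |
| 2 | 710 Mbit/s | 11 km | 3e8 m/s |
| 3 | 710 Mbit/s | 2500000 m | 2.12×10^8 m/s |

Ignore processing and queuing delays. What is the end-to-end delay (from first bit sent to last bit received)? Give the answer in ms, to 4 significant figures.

32.79 ms

Transmission delay per hop = L/R = 928/710000000 = 0.00130704 ms; 3 hops → 0.00392113 ms.
Propagation delays (d/s per hop): 20.9524, 0.0366667, 11.7925 ms; sum = 32.7815 ms.
End-to-end = 32.79 ms.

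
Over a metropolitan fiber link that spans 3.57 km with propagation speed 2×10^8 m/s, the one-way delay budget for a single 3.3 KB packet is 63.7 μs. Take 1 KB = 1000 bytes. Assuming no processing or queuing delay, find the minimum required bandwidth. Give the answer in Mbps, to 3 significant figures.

L = 26400 bits.
Propagation delay = 3570 / 200000000 = 17.85 μs.
Transmission budget = 63.7 − 17.85 = 45.85 μs.
R ≥ L / t_tx = 26400 bits / 4.585e-05 s = 576 Mbps.

576 Mbps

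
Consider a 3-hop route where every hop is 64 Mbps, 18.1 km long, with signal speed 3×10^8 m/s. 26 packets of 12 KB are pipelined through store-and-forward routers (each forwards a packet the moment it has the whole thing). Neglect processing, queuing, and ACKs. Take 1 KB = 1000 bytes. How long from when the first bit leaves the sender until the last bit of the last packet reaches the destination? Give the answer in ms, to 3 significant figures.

42.2 ms

Per-hop transmission t_tx = L/R = 96000/64000000 = 1.5 ms.
Per-hop propagation t_prop = 18100/300000000 = 0.0603333 ms.
Pipeline fill: first packet needs 3·t_tx to clear all hops; remaining 25 packets each add one t_tx.
Total = (3+26-1)·t_tx + 3·t_prop = 28·1.5 + 3·0.0603333 = 42.2 ms.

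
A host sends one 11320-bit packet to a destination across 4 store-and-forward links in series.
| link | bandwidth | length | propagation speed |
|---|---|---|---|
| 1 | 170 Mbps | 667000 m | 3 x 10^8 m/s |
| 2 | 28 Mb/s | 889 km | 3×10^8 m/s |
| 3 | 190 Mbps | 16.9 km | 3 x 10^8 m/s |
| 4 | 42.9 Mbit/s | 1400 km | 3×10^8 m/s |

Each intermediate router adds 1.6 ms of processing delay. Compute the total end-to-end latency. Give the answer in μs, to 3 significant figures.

Transmission delays (L/R per hop): 66.5882, 404.286, 59.5789, 263.869 μs; sum = 794.322 μs.
Propagation delays (d/s per hop): 2223.33, 2963.33, 56.3333, 4666.67 μs; sum = 9909.67 μs.
Processing at 3 router(s): 3 × 1.6 ms = 4800 μs.
End-to-end = 15500 μs.

15500 μs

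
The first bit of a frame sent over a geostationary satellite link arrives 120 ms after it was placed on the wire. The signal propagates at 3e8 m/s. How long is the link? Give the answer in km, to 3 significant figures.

36000 km

d = s × t_prop = 300000000 × 0.12 = 36000 km.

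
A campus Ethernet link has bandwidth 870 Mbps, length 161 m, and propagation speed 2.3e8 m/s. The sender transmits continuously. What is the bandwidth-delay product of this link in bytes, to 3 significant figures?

Propagation delay = 161 / 2.3e+08 = 7e-07 s.
BDP = R × t_prop = 870000000 × 7e-07 = 609 bits.
In bytes: 609/8 = 76.1 bytes.

76.1 bytes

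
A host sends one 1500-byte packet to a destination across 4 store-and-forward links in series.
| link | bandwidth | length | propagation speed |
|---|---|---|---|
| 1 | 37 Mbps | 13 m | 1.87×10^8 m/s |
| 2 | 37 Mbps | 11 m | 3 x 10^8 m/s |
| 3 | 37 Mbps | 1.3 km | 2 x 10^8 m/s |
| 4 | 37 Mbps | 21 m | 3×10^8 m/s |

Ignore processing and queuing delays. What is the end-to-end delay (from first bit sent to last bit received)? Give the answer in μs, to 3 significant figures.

1300 μs

L = 1500 × 8 = 12000 bits.
Transmission delay per hop = L/R = 12000/37000000 = 324.324 μs; 4 hops → 1297.3 μs.
Propagation delays (d/s per hop): 0.0695187, 0.0366667, 6.5, 0.07 μs; sum = 6.67619 μs.
End-to-end = 1300 μs.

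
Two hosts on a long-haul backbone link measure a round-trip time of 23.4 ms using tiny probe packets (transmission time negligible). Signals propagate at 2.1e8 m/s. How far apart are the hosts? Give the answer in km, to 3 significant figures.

2460 km

One-way propagation = RTT/2 = 11.7 ms.
d = s × t = 210000000 × 0.0117 = 2460 km.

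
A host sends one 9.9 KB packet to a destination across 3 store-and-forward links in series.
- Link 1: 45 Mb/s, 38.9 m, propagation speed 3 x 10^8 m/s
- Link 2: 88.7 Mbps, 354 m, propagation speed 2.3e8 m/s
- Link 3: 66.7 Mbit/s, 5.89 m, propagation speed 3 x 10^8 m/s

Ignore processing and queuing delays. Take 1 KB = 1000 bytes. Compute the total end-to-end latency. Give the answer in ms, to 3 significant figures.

3.84 ms

L = 79200 bits.
Transmission delays (L/R per hop): 1.76, 0.892897, 1.18741 ms; sum = 3.8403 ms.
Propagation delays (d/s per hop): 0.000129667, 0.00153913, 1.96333e-05 ms; sum = 0.00168843 ms.
End-to-end = 3.84 ms.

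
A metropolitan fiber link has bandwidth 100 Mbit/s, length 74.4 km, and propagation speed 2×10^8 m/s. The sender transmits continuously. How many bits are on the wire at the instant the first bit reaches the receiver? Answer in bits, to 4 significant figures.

Propagation delay = 74400 / 200000000 = 0.000372 s.
BDP = R × t_prop = 100000000 × 0.000372 = 37200 bits.

37200 bits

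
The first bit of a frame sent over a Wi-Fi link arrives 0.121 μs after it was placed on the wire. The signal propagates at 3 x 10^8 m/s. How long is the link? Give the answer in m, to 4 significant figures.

d = s × t_prop = 300000000 × 1.21e-07 = 36.30 m.

36.30 m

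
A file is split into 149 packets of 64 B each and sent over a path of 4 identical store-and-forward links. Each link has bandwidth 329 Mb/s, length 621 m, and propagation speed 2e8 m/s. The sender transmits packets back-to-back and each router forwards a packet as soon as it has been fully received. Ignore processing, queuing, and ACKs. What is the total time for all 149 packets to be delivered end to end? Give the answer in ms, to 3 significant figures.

0.249 ms

Per-hop transmission t_tx = L/R = 512/329000000 = 0.00155623 ms.
Per-hop propagation t_prop = 621/200000000 = 0.003105 ms.
Pipeline fill: first packet needs 4·t_tx to clear all hops; remaining 148 packets each add one t_tx.
Total = (4+149-1)·t_tx + 4·t_prop = 152·0.00155623 + 4·0.003105 = 0.249 ms.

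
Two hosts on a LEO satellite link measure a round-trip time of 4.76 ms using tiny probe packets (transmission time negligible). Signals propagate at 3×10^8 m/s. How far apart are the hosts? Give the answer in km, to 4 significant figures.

714.0 km

One-way propagation = RTT/2 = 2.38 ms.
d = s × t = 300000000 × 0.00238 = 714.0 km.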